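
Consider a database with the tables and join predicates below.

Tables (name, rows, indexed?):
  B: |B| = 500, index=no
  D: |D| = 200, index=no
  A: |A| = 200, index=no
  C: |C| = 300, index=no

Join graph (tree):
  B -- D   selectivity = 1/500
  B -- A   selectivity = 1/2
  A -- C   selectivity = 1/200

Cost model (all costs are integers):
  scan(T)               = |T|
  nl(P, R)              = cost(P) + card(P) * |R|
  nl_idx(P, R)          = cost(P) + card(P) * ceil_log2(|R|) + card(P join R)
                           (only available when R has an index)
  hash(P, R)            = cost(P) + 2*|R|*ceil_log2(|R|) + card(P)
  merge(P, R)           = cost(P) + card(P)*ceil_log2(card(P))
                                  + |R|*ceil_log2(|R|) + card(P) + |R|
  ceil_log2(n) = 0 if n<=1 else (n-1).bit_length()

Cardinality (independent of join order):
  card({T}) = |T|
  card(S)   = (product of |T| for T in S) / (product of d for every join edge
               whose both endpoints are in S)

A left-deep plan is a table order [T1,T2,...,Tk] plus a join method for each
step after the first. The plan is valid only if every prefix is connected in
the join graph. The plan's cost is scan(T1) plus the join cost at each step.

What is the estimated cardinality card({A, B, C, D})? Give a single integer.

Tables in S: A(200), B(500), C(300), D(200)
Edges inside S: B-D(d=500), B-A(d=2), A-C(d=200)
numerator = 200 * 500 * 300 * 200 = 6000000000
denominator = 500 * 2 * 200 = 200000
card(S) = 6000000000 / 200000 = 30000

30000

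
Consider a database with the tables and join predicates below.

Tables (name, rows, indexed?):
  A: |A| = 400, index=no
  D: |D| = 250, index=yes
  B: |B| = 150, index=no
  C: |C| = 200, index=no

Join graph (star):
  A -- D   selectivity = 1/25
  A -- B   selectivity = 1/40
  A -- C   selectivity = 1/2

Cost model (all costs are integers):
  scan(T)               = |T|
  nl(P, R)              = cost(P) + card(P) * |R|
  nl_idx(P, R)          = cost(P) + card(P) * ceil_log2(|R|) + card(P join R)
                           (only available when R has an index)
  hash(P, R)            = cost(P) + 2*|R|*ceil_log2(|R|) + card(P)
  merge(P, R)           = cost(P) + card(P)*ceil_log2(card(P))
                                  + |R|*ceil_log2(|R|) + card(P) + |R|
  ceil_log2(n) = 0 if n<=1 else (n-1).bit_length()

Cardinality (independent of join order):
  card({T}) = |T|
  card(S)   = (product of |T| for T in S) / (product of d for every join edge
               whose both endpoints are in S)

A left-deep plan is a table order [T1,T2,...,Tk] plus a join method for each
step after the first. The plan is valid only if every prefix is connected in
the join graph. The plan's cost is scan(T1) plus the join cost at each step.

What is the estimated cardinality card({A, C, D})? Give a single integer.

Tables in S: A(400), C(200), D(250)
Edges inside S: A-D(d=25), A-C(d=2)
numerator = 400 * 200 * 250 = 20000000
denominator = 25 * 2 = 50
card(S) = 20000000 / 50 = 400000

400000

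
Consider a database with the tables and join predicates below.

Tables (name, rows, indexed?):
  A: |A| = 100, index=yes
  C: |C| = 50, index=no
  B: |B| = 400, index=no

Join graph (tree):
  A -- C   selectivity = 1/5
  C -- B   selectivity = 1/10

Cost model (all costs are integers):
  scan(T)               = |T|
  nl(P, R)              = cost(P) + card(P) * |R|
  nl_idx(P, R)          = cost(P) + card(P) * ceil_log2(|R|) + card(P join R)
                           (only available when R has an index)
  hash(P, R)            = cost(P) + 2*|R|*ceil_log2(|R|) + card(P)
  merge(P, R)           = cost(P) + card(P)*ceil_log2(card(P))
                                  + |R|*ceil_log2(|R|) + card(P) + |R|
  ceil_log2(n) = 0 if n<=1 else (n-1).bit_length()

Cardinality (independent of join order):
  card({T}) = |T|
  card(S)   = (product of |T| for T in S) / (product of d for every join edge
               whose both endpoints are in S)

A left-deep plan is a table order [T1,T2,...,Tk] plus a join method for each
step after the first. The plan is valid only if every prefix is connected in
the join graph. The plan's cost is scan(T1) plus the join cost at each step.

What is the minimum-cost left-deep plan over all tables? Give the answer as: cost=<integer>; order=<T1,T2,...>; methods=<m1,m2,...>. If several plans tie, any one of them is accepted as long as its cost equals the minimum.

cost=4800; order=B,C,A; methods=hash,hash

Selinger DP (subsets sized 1..n):
  {A}: scan cost=100, card=100
  {C}: scan cost=50, card=50
  {B}: scan cost=400, card=400
  {AC}: card=1000; try (C,hash)→800, (A,merge)→1200, (C,merge)→1250, (A,nl_idx)→1400, (A,hash)→1500, (A,nl)→5050 …(+1); best=800 via (C,hash)
  {BC}: card=2000; try (C,hash)→1400, (B,merge)→4400, (C,merge)→4750, (B,hash)→7300, (B,nl)→20050, (C,nl)→20400; best=1400 via (C,hash)
  {ABC}: card=40000; try (A,hash)→4800, (B,hash)→9000, (B,merge)→15800, (A,merge)→26200, (A,nl_idx)→55400, (A,nl)→201400 …(+1); best=4800 via (A,hash)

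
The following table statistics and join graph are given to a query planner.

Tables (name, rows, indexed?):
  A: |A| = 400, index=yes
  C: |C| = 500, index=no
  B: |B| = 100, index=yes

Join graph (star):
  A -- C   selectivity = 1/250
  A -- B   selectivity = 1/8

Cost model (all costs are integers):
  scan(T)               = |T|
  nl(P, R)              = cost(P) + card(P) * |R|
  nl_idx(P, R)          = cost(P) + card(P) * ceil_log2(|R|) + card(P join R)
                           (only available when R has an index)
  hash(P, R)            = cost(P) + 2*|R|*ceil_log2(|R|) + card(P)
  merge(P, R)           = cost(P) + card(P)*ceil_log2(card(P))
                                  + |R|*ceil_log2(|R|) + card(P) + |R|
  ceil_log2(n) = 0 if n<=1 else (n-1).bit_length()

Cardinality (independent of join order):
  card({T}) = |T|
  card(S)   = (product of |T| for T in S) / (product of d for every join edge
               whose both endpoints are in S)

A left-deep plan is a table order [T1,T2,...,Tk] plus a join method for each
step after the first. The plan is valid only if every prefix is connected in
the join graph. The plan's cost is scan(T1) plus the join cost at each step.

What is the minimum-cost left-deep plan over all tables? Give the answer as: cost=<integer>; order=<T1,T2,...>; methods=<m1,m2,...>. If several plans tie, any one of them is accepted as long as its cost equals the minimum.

cost=8000; order=C,A,B; methods=nl_idx,hash

Selinger DP (subsets sized 1..n):
  {A}: scan cost=400, card=400
  {C}: scan cost=500, card=500
  {B}: scan cost=100, card=100
  {AC}: card=800; try (A,nl_idx)→5800, (A,hash)→8200, (C,merge)→9400, (A,merge)→9500, (C,hash)→9800, (C,nl)→200400 …(+1); best=5800 via (A,nl_idx)
  {AB}: card=5000; try (B,hash)→2200, (A,merge)→4900, (B,merge)→5200, (A,nl_idx)→6000, (A,hash)→7400, (B,nl_idx)→8200 …(+2); best=2200 via (B,hash)
  {ABC}: card=10000; try (B,hash)→8000, (B,merge)→15400, (C,hash)→16200, (B,nl_idx)→21400, (C,merge)→77200, (B,nl)→85800 …(+1); best=8000 via (B,hash)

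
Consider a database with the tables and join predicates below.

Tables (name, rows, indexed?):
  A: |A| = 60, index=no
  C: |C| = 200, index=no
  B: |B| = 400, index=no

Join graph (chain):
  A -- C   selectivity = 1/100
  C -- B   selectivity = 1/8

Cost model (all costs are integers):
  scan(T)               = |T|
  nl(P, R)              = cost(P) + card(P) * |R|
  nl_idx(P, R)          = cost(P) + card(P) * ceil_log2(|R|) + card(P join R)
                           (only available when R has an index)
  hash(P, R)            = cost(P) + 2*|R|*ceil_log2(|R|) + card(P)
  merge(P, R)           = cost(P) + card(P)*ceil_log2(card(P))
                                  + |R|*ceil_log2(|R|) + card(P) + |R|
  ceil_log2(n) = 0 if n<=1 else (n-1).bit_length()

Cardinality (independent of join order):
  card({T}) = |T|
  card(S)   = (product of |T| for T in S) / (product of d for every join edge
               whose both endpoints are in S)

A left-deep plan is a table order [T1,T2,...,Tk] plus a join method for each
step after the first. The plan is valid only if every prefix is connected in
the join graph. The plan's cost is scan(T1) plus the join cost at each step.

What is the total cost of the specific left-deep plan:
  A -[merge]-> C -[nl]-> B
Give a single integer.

50280

step 1: scan A: cost=60, card=60
step 2: join C via merge
    card(P join C) = 60*200/(100) = 120
    cost = 60 + 60*6 + 200*8 + 60 + 200 = 2280
step 3: join B via nl
    card(P join B) = 120*400/(8) = 6000
    cost = 2280 + 120*400 = 50280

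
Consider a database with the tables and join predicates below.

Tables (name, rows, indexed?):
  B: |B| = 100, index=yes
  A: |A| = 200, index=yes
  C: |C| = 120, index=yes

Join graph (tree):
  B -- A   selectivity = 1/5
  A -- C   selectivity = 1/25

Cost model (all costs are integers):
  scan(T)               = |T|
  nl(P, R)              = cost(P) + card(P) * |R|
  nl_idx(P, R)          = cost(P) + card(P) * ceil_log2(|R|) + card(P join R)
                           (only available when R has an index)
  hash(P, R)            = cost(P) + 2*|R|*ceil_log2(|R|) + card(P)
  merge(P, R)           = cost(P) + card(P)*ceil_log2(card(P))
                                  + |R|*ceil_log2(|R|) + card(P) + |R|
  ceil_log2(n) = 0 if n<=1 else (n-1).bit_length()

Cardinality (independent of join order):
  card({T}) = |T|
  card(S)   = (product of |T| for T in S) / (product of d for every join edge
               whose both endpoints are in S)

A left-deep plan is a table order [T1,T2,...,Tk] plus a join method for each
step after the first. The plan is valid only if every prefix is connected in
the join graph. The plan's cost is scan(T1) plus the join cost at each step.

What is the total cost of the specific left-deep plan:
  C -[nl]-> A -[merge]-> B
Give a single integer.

step 1: scan C: cost=120, card=120
step 2: join A via nl
    card(P join A) = 120*200/(25) = 960
    cost = 120 + 120*200 = 24120
step 3: join B via merge
    card(P join B) = 960*100/(5) = 19200
    cost = 24120 + 960*10 + 100*7 + 960 + 100 = 35480

35480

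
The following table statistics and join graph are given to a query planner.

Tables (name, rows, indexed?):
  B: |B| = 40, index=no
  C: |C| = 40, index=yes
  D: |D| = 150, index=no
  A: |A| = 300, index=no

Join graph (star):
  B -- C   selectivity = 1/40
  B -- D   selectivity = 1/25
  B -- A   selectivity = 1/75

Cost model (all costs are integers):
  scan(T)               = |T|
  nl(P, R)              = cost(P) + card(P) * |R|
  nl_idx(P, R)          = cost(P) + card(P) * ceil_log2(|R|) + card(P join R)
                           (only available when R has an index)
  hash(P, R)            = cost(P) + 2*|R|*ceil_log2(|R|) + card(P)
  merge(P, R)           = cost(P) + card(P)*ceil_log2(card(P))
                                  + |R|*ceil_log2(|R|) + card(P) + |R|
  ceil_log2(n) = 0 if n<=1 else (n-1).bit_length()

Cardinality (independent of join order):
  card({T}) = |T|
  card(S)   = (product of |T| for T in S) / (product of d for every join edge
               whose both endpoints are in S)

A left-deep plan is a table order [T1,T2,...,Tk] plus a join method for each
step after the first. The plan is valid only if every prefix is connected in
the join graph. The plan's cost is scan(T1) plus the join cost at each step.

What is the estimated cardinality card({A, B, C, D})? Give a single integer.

Tables in S: A(300), B(40), C(40), D(150)
Edges inside S: B-C(d=40), B-D(d=25), B-A(d=75)
numerator = 300 * 40 * 40 * 150 = 72000000
denominator = 40 * 25 * 75 = 75000
card(S) = 72000000 / 75000 = 960

960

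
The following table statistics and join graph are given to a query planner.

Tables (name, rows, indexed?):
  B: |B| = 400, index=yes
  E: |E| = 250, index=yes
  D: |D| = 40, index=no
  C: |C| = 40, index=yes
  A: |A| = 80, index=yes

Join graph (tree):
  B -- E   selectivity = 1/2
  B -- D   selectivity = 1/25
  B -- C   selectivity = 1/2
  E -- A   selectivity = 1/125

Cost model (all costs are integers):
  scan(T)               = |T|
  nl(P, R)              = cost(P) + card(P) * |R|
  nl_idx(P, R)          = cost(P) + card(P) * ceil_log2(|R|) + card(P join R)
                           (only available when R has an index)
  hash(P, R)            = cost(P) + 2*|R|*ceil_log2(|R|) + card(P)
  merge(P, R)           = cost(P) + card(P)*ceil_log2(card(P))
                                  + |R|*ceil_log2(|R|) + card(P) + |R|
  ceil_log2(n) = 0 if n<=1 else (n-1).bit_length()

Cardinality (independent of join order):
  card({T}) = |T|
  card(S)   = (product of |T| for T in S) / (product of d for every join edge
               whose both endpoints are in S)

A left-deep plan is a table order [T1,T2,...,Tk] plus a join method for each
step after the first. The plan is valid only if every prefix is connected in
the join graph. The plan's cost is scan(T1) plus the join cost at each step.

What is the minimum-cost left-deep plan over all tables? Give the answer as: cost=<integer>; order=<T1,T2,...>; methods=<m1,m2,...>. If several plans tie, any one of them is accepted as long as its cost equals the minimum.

cost=90480; order=A,E,B,D,C; methods=nl_idx,merge,hash,hash

Selinger DP (subsets sized 1..n):
  {B}: scan cost=400, card=400
  {E}: scan cost=250, card=250
  {D}: scan cost=40, card=40
  {C}: scan cost=40, card=40
  {A}: scan cost=80, card=80
  {BE}: card=50000; try (E,hash)→4800, (B,merge)→6500, (E,merge)→6650, (B,hash)→7700, (B,nl_idx)→52500, (E,nl_idx)→53600 …(+2); best=4800 via (E,hash)
  {BD}: card=640; try (B,nl_idx)→1040, (D,hash)→1280, (B,merge)→4320, (D,merge)→4680, (B,hash)→7280, (B,nl)→16040 …(+1); best=1040 via (B,nl_idx)
  {BC}: card=8000; try (C,hash)→1280, (B,merge)→4320, (C,merge)→4680, (B,hash)→7280, (B,nl_idx)→8400, (C,nl_idx)→10800 …(+2); best=1280 via (C,hash)
  {AE}: card=160; try (E,nl_idx)→880, (A,hash)→1620, (A,nl_idx)→2160, (E,merge)→2970, (A,merge)→3140, (E,hash)→4160 …(+2); best=880 via (E,nl_idx)
  {BDE}: card=80000; try (E,hash)→5680, (E,merge)→10330, (D,hash)→55280, (E,nl_idx)→86160, (E,nl)→161040, (D,merge)→855080 …(+1); best=5680 via (E,hash)
  {BCE}: card=1000000; try (E,hash)→13280, (C,hash)→55280, (E,merge)→115530, (C,merge)→855080, (E,nl_idx)→1065280, (C,nl_idx)→1304800 …(+2); best=13280 via (E,hash)
  {ABE}: card=32000; try (B,merge)→6320, (B,hash)→8240, (B,nl_idx)→34320, (A,hash)→55920, (B,nl)→64880, (A,nl_idx)→386800 …(+2); best=6320 via (B,merge)
  {BCD}: card=12800; try (C,hash)→2160, (C,merge)→8360, (D,hash)→9760, (C,nl_idx)→17680, (C,nl)→26640, (D,merge)→113560 …(+1); best=2160 via (C,hash)
  {BCDE}: card=1600000; try (E,hash)→18960, (C,hash)→86160, (E,merge)→196410, (D,hash)→1013760, (C,merge)→1445960, (E,nl_idx)→1704560 …(+5); best=18960 via (E,hash)
  {ABDE}: card=51200; try (D,hash)→38800, (A,hash)→86800, (D,merge)→518600, (A,nl_idx)→616880, (D,nl)→1286320, (A,merge)→1446320 …(+1); best=38800 via (D,hash)
  {ABCE}: card=640000; try (C,hash)→38800, (C,merge)→518600, (C,nl_idx)→838320, (A,hash)→1014400, (C,nl)→1286320, (A,nl_idx)→7653280 …(+2); best=38800 via (C,hash)
  {ABCDE}: card=1024000; try (C,hash)→90480, (D,hash)→679280, (C,merge)→909480, (C,nl_idx)→1370000, (A,hash)→1620080, (C,nl)→2086800 …(+5); best=90480 via (C,hash)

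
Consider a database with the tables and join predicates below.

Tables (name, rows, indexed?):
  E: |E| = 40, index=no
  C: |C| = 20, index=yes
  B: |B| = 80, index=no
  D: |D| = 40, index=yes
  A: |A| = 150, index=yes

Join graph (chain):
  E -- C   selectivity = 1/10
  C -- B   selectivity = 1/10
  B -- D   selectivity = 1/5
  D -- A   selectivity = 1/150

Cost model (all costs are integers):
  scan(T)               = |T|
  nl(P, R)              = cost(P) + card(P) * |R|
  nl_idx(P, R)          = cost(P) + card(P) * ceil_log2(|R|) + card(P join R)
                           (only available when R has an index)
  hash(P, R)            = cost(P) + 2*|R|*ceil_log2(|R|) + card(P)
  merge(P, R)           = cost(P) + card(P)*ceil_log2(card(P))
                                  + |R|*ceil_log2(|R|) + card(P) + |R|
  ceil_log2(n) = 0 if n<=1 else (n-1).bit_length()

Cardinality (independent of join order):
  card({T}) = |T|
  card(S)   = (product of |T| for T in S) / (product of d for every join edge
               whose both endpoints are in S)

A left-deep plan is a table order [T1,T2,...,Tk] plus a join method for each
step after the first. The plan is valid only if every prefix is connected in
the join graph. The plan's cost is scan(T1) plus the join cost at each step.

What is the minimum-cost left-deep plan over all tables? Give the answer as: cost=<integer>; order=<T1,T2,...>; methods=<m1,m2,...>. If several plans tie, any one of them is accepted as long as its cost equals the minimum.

cost=3920; order=D,A,B,C,E; methods=nl_idx,merge,hash,hash

Selinger DP (subsets sized 1..n):
  {E}: scan cost=40, card=40
  {C}: scan cost=20, card=20
  {B}: scan cost=80, card=80
  {D}: scan cost=40, card=40
  {A}: scan cost=150, card=150
  {CE}: card=80; try (C,hash)→280, (C,nl_idx)→320, (E,merge)→420, (C,merge)→440, (E,hash)→520, (E,nl)→820 …(+1); best=280 via (C,hash)
  {BC}: card=160; try (C,hash)→360, (C,nl_idx)→640, (B,merge)→780, (C,merge)→840, (B,hash)→1160, (B,nl)→1620 …(+1); best=360 via (C,hash)
  {BD}: card=640; try (D,hash)→640, (B,merge)→960, (D,merge)→1000, (D,nl_idx)→1200, (B,hash)→1200, (B,nl)→3240 …(+1); best=640 via (D,hash)
  {AD}: card=40; try (A,nl_idx)→400, (D,hash)→780, (D,nl_idx)→1090, (A,merge)→1670, (D,merge)→1780, (A,hash)→2480 …(+2); best=400 via (A,nl_idx)
  {BCE}: card=640; try (E,hash)→1000, (B,hash)→1480, (B,merge)→1560, (E,merge)→2080, (B,nl)→6680, (E,nl)→6760; best=1000 via (E,hash)
  {BCD}: card=1280; try (D,hash)→1000, (C,hash)→1480, (D,merge)→2080, (D,nl_idx)→2600, (C,nl_idx)→5120, (D,nl)→6760 …(+2); best=1000 via (D,hash)
  {ABD}: card=640; try (B,merge)→1320, (B,hash)→1560, (B,nl)→3600, (A,hash)→3680, (A,nl_idx)→6400, (A,merge)→9030 …(+1); best=1320 via (B,merge)
  {BCDE}: card=5120; try (D,hash)→2120, (E,hash)→2760, (D,merge)→8320, (D,nl_idx)→9960, (E,merge)→16640, (D,nl)→26600 …(+1); best=2120 via (D,hash)
  {ABCD}: card=1280; try (C,hash)→2160, (A,hash)→4680, (C,nl_idx)→5800, (C,merge)→8480, (A,nl_idx)→12520, (C,nl)→14120 …(+2); best=2160 via (C,hash)
  {ABCDE}: card=5120; try (E,hash)→3920, (A,hash)→9640, (E,merge)→17800, (A,nl_idx)→48200, (E,nl)→53360, (A,merge)→75150 …(+1); best=3920 via (E,hash)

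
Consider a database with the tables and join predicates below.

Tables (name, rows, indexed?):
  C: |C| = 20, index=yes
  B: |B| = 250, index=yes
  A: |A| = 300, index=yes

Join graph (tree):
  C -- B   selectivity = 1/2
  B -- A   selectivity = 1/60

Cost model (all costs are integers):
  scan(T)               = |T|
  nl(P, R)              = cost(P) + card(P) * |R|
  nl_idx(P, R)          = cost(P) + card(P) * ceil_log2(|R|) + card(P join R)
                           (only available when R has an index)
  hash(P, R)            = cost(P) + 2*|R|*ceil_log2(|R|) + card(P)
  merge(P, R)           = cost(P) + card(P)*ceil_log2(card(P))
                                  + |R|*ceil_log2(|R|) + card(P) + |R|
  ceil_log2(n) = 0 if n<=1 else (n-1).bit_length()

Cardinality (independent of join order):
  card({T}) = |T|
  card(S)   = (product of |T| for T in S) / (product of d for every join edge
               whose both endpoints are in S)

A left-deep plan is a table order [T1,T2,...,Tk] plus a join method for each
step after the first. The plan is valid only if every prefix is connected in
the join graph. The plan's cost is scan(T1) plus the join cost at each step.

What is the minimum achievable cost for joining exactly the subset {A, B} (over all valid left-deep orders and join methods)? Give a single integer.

3750

Selinger DP over subsets of {A,B}:
  {B}: scan cost=250, card=250
  {A}: scan cost=300, card=300
  {AB}: card=1250; try (A,nl_idx)→3750, (B,nl_idx)→3950, (B,hash)→4600, (A,merge)→5500, (B,merge)→5550, (A,hash)→5900 …(+2); best=3750 via (A,nl_idx)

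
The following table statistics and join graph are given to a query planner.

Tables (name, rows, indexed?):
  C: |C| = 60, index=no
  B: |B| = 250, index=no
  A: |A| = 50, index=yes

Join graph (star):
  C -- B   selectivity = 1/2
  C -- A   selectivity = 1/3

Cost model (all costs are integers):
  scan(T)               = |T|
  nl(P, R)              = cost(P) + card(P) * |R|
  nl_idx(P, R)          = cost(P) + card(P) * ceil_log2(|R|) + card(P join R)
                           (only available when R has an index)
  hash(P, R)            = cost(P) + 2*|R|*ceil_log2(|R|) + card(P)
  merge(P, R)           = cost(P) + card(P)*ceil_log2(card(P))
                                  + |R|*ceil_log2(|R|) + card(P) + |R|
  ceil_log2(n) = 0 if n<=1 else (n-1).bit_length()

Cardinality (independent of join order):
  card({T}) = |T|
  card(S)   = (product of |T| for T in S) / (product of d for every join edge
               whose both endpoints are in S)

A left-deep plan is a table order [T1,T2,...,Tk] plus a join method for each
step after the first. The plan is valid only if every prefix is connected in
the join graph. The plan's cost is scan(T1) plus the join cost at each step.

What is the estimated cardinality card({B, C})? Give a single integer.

7500

Tables in S: B(250), C(60)
Edges inside S: C-B(d=2)
numerator = 250 * 60 = 15000
denominator = 2 = 2
card(S) = 15000 / 2 = 7500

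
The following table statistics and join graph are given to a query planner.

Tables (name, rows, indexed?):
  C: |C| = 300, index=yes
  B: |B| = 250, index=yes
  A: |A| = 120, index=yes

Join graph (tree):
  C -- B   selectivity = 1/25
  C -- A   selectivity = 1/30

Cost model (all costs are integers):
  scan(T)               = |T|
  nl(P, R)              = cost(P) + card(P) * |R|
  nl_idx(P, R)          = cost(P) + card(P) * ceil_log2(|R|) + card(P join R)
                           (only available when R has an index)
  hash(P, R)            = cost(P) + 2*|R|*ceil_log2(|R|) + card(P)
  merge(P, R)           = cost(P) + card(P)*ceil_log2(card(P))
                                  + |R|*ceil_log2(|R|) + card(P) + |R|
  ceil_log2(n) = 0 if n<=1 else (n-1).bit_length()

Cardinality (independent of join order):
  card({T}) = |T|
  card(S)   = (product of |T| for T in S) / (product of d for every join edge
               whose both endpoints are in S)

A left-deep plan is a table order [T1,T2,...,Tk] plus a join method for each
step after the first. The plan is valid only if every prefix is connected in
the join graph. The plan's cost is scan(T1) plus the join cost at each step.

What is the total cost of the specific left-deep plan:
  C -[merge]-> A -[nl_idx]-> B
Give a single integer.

step 1: scan C: cost=300, card=300
step 2: join A via merge
    card(P join A) = 300*120/(30) = 1200
    cost = 300 + 300*9 + 120*7 + 300 + 120 = 4260
step 3: join B via nl_idx
    card(P join B) = 1200*250/(25) = 12000
    cost = 4260 + 1200*8 + 12000 = 25860

25860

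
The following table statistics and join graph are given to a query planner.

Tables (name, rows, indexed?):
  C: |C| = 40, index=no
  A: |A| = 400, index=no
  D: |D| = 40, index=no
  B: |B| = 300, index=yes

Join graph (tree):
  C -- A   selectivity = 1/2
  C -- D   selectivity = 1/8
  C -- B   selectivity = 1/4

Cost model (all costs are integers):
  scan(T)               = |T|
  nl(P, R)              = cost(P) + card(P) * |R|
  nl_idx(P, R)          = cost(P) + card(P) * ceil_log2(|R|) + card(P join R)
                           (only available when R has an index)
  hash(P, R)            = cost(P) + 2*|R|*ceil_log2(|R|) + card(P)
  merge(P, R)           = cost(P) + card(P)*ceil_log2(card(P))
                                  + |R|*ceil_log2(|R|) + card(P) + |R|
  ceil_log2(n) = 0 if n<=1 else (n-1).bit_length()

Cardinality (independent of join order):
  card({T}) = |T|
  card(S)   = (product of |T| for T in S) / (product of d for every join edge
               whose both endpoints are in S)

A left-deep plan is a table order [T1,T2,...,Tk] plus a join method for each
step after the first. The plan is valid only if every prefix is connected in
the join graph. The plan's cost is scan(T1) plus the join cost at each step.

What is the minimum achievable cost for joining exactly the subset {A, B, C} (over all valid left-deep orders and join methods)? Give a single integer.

11280

Selinger DP over subsets of {A,B,C}:
  {C}: scan cost=40, card=40
  {A}: scan cost=400, card=400
  {B}: scan cost=300, card=300
  {AC}: card=8000; try (C,hash)→1280, (A,merge)→4320, (C,merge)→4680, (A,hash)→7280, (A,nl)→16040, (C,nl)→16400; best=1280 via (C,hash)
  {BC}: card=3000; try (C,hash)→1080, (B,merge)→3320, (B,nl_idx)→3400, (C,merge)→3580, (B,hash)→5480, (B,nl)→12040 …(+1); best=1080 via (C,hash)
  {ABC}: card=600000; try (A,hash)→11280, (B,hash)→14680, (A,merge)→44080, (B,merge)→116280, (B,nl_idx)→673280, (A,nl)→1201080 …(+1); best=11280 via (A,hash)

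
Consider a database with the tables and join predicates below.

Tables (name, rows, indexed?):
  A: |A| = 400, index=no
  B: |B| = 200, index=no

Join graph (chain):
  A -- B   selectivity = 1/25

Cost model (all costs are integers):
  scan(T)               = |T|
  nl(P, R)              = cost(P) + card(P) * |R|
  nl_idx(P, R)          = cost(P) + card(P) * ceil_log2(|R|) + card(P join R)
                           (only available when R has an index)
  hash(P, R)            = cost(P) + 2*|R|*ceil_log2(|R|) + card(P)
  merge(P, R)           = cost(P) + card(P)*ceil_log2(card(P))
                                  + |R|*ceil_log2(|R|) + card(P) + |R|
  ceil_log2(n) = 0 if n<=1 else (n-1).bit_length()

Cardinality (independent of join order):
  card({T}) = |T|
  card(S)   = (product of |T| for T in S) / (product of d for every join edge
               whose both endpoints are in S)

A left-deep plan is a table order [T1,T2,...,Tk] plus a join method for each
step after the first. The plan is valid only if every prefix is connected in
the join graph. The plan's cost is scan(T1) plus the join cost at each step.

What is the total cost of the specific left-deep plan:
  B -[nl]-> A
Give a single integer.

80200

step 1: scan B: cost=200, card=200
step 2: join A via nl
    card(P join A) = 200*400/(25) = 3200
    cost = 200 + 200*400 = 80200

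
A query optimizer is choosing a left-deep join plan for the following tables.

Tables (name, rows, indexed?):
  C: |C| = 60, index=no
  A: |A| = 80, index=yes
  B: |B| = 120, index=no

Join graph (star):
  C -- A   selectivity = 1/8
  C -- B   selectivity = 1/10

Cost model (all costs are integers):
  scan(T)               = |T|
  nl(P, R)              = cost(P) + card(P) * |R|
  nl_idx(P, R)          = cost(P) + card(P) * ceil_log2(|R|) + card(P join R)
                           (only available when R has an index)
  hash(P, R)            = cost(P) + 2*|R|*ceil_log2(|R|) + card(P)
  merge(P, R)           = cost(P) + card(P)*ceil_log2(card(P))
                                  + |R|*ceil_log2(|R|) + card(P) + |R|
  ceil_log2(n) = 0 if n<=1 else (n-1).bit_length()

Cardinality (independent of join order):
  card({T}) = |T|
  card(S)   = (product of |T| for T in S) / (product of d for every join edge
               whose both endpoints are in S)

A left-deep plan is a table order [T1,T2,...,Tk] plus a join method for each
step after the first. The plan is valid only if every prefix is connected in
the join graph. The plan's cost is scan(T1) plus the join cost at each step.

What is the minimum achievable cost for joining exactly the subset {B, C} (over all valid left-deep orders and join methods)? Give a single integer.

Selinger DP over subsets of {B,C}:
  {C}: scan cost=60, card=60
  {B}: scan cost=120, card=120
  {BC}: card=720; try (C,hash)→960, (B,merge)→1440, (C,merge)→1500, (B,hash)→1800, (B,nl)→7260, (C,nl)→7320; best=960 via (C,hash)

960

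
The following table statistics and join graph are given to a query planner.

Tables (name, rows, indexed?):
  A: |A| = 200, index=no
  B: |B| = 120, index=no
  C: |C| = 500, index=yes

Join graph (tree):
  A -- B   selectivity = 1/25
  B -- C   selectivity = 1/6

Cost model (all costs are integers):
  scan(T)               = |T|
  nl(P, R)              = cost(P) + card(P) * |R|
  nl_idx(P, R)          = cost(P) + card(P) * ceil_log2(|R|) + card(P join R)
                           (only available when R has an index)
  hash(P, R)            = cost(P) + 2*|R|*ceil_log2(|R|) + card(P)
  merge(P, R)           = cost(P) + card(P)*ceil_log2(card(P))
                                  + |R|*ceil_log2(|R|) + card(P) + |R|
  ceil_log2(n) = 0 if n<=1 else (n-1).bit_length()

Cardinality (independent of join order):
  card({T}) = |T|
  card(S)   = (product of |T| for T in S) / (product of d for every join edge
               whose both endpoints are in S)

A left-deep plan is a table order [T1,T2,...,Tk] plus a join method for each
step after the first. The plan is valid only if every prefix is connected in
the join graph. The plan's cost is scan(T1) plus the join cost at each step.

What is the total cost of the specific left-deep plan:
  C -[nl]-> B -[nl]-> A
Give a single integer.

2060500

step 1: scan C: cost=500, card=500
step 2: join B via nl
    card(P join B) = 500*120/(6) = 10000
    cost = 500 + 500*120 = 60500
step 3: join A via nl
    card(P join A) = 10000*200/(25) = 80000
    cost = 60500 + 10000*200 = 2060500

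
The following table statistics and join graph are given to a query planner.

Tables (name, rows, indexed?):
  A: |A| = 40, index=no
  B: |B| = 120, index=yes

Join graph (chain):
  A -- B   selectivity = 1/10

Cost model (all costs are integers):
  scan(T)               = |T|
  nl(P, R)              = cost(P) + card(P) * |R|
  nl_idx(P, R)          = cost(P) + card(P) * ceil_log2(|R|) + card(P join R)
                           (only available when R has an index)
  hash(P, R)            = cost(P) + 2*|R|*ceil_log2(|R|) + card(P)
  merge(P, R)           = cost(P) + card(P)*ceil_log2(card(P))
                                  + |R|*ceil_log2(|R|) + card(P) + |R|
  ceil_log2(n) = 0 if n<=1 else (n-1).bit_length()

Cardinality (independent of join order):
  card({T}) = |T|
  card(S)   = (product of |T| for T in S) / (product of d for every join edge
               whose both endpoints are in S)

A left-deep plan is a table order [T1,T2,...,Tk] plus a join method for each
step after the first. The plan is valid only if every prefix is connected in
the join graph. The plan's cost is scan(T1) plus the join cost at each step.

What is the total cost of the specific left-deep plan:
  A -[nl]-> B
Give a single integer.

4840

step 1: scan A: cost=40, card=40
step 2: join B via nl
    card(P join B) = 40*120/(10) = 480
    cost = 40 + 40*120 = 4840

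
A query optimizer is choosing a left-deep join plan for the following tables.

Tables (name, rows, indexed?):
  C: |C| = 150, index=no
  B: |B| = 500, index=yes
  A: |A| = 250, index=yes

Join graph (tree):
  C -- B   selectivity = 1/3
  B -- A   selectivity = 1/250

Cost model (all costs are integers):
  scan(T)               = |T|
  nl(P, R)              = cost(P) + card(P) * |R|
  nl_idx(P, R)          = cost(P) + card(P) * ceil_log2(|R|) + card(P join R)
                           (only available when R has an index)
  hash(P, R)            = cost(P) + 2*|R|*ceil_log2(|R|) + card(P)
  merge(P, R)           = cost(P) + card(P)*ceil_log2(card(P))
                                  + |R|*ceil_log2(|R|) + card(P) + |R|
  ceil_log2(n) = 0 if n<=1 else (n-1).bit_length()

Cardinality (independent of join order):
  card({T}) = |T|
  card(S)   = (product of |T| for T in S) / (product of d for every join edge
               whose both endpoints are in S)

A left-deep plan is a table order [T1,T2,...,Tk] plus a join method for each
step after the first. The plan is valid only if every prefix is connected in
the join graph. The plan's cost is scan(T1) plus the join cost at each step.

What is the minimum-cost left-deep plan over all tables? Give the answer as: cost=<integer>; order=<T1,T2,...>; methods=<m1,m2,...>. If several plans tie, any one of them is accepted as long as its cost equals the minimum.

cost=5900; order=A,B,C; methods=nl_idx,hash

Selinger DP (subsets sized 1..n):
  {C}: scan cost=150, card=150
  {B}: scan cost=500, card=500
  {A}: scan cost=250, card=250
  {BC}: card=25000; try (C,hash)→3400, (B,merge)→6500, (C,merge)→6850, (B,hash)→9300, (B,nl_idx)→26500, (B,nl)→75150 …(+1); best=3400 via (C,hash)
  {AB}: card=500; try (B,nl_idx)→3000, (A,hash)→5000, (A,nl_idx)→5000, (B,merge)→7500, (A,merge)→7750, (B,hash)→9500 …(+2); best=3000 via (B,nl_idx)
  {ABC}: card=25000; try (C,hash)→5900, (C,merge)→9350, (A,hash)→32400, (C,nl)→78000, (A,nl_idx)→228400, (A,merge)→405650 …(+1); best=5900 via (C,hash)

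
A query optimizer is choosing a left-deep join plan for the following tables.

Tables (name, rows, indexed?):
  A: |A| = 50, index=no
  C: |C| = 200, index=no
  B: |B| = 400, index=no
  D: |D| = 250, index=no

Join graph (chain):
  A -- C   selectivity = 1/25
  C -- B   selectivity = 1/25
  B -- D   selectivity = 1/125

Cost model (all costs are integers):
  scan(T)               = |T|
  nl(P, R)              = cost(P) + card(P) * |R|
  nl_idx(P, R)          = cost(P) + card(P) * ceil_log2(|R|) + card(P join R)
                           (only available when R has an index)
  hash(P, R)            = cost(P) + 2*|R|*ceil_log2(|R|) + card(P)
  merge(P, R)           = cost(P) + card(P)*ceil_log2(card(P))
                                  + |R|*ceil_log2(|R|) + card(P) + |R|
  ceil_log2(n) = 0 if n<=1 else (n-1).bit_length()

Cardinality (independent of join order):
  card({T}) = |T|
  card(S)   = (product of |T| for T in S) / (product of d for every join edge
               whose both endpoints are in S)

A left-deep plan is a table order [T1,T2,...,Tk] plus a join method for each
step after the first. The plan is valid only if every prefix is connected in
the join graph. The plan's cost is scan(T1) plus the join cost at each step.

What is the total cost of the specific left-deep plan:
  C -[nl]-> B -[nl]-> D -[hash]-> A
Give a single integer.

step 1: scan C: cost=200, card=200
step 2: join B via nl
    card(P join B) = 200*400/(25) = 3200
    cost = 200 + 200*400 = 80200
step 3: join D via nl
    card(P join D) = 3200*250/(125) = 6400
    cost = 80200 + 3200*250 = 880200
step 4: join A via hash
    card(P join A) = 6400*50/(25) = 12800
    cost = 880200 + 2*50*6 + 6400 = 887200

887200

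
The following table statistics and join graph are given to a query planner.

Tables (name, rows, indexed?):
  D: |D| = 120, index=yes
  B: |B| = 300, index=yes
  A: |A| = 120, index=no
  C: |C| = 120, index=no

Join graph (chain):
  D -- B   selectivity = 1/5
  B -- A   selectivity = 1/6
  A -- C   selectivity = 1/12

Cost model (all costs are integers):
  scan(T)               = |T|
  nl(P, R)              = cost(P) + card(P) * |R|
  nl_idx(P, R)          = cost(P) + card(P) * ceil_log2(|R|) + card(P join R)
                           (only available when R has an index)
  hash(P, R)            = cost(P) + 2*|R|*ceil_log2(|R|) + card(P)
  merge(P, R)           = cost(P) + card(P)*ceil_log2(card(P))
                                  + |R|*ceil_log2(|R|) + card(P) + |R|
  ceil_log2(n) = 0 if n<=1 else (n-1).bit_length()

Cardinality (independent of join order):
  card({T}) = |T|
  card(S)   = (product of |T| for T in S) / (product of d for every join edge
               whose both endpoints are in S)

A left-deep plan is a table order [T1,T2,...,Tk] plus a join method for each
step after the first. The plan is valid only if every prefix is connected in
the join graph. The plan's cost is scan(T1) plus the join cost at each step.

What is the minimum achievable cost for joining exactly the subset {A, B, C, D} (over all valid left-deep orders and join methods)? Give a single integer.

70200

Selinger DP over subsets of {A,B,C,D}:
  {D}: scan cost=120, card=120
  {B}: scan cost=300, card=300
  {A}: scan cost=120, card=120
  {C}: scan cost=120, card=120
  {BD}: card=7200; try (D,hash)→2280, (B,merge)→4080, (D,merge)→4260, (B,hash)→5640, (B,nl_idx)→8400, (D,nl_idx)→9600 …(+2); best=2280 via (D,hash)
  {AB}: card=6000; try (A,hash)→2280, (B,merge)→4080, (A,merge)→4260, (B,hash)→5640, (B,nl_idx)→7200, (B,nl)→36120 …(+1); best=2280 via (A,hash)
  {AC}: card=1200; try (C,hash)→1920, (A,hash)→1920, (C,merge)→2040, (A,merge)→2040, (C,nl)→14520, (A,nl)→14520; best=1920 via (C,hash)
  {ABD}: card=144000; try (D,hash)→9960, (A,hash)→11160, (D,merge)→87240, (A,merge)→104040, (D,nl_idx)→188280, (D,nl)→722280 …(+1); best=9960 via (D,hash)
  {ABC}: card=60000; try (B,hash)→8520, (C,hash)→9960, (B,merge)→19320, (B,nl_idx)→72720, (C,merge)→87240, (B,nl)→361920 …(+1); best=8520 via (B,hash)
  {ABCD}: card=1440000; try (D,hash)→70200, (C,hash)→155640, (D,merge)→1029480, (D,nl_idx)→1868520, (C,merge)→2746920, (D,nl)→7208520 …(+1); best=70200 via (D,hash)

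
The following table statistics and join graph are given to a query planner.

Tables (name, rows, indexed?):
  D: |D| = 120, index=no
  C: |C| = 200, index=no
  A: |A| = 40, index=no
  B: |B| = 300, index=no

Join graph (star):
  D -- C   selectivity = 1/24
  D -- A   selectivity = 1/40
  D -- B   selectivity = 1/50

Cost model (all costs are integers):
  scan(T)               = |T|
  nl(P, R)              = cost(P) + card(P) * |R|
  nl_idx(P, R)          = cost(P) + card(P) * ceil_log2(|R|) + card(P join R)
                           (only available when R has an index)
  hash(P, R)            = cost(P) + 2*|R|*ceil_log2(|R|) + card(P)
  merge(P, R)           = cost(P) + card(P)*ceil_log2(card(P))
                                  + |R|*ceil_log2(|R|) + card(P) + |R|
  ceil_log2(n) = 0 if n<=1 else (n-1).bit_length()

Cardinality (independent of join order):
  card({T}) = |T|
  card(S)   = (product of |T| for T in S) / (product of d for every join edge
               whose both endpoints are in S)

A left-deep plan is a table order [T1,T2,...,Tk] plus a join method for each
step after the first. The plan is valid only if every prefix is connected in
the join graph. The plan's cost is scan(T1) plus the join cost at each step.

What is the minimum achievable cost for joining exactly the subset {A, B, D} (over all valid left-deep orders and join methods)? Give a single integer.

Selinger DP over subsets of {A,B,D}:
  {D}: scan cost=120, card=120
  {A}: scan cost=40, card=40
  {B}: scan cost=300, card=300
  {AD}: card=120; try (A,hash)→720, (D,merge)→1280, (A,merge)→1360, (D,hash)→1760, (D,nl)→4840, (A,nl)→4920; best=720 via (A,hash)
  {BD}: card=720; try (D,hash)→2280, (B,merge)→4080, (D,merge)→4260, (B,hash)→5640, (B,nl)→36120, (D,nl)→36300; best=2280 via (D,hash)
  {ABD}: card=720; try (A,hash)→3480, (B,merge)→4680, (B,hash)→6240, (A,merge)→10480, (A,nl)→31080, (B,nl)→36720; best=3480 via (A,hash)

3480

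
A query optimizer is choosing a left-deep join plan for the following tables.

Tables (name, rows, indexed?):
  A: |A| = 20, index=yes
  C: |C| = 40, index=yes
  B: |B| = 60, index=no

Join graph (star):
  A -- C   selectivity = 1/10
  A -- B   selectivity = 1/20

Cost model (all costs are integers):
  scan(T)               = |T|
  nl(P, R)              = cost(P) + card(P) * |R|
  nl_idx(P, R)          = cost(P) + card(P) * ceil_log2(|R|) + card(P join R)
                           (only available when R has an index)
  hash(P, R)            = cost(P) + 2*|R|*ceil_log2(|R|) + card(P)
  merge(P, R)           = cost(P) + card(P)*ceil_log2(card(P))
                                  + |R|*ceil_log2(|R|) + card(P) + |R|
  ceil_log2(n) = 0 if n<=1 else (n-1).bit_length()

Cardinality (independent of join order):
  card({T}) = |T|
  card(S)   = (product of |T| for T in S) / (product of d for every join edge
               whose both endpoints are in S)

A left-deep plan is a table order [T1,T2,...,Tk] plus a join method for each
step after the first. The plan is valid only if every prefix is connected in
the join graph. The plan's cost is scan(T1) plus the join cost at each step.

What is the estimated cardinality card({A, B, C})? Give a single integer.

Tables in S: A(20), B(60), C(40)
Edges inside S: A-C(d=10), A-B(d=20)
numerator = 20 * 60 * 40 = 48000
denominator = 10 * 20 = 200
card(S) = 48000 / 200 = 240

240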